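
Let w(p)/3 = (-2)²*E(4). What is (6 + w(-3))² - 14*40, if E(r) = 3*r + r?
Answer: 38644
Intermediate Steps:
E(r) = 4*r
w(p) = 192 (w(p) = 3*((-2)²*(4*4)) = 3*(4*16) = 3*64 = 192)
(6 + w(-3))² - 14*40 = (6 + 192)² - 14*40 = 198² - 560 = 39204 - 560 = 38644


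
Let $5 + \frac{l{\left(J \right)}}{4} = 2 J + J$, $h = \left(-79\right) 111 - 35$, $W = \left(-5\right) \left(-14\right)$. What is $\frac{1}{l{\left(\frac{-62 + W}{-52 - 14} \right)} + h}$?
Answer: $- \frac{11}{97080} \approx -0.00011331$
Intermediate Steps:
$W = 70$
$h = -8804$ ($h = -8769 - 35 = -8804$)
$l{\left(J \right)} = -20 + 12 J$ ($l{\left(J \right)} = -20 + 4 \left(2 J + J\right) = -20 + 4 \cdot 3 J = -20 + 12 J$)
$\frac{1}{l{\left(\frac{-62 + W}{-52 - 14} \right)} + h} = \frac{1}{\left(-20 + 12 \frac{-62 + 70}{-52 - 14}\right) - 8804} = \frac{1}{\left(-20 + 12 \frac{8}{-66}\right) - 8804} = \frac{1}{\left(-20 + 12 \cdot 8 \left(- \frac{1}{66}\right)\right) - 8804} = \frac{1}{\left(-20 + 12 \left(- \frac{4}{33}\right)\right) - 8804} = \frac{1}{\left(-20 - \frac{16}{11}\right) - 8804} = \frac{1}{- \frac{236}{11} - 8804} = \frac{1}{- \frac{97080}{11}} = - \frac{11}{97080}$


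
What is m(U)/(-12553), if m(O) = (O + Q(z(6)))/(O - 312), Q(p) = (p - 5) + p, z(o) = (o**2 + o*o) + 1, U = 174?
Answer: 105/577438 ≈ 0.00018184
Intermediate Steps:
z(o) = 1 + 2*o**2 (z(o) = (o**2 + o**2) + 1 = 2*o**2 + 1 = 1 + 2*o**2)
Q(p) = -5 + 2*p (Q(p) = (-5 + p) + p = -5 + 2*p)
m(O) = (141 + O)/(-312 + O) (m(O) = (O + (-5 + 2*(1 + 2*6**2)))/(O - 312) = (O + (-5 + 2*(1 + 2*36)))/(-312 + O) = (O + (-5 + 2*(1 + 72)))/(-312 + O) = (O + (-5 + 2*73))/(-312 + O) = (O + (-5 + 146))/(-312 + O) = (O + 141)/(-312 + O) = (141 + O)/(-312 + O))
m(U)/(-12553) = ((141 + 174)/(-312 + 174))/(-12553) = (315/(-138))*(-1/12553) = -1/138*315*(-1/12553) = -105/46*(-1/12553) = 105/577438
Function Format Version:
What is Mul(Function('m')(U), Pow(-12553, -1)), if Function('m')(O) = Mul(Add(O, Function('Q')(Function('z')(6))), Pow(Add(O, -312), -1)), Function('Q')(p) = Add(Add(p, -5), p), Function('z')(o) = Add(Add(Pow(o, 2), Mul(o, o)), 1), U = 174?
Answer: Rational(105, 577438) ≈ 0.00018184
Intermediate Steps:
Function('z')(o) = Add(1, Mul(2, Pow(o, 2))) (Function('z')(o) = Add(Add(Pow(o, 2), Pow(o, 2)), 1) = Add(Mul(2, Pow(o, 2)), 1) = Add(1, Mul(2, Pow(o, 2))))
Function('Q')(p) = Add(-5, Mul(2, p)) (Function('Q')(p) = Add(Add(-5, p), p) = Add(-5, Mul(2, p)))
Function('m')(O) = Mul(Pow(Add(-312, O), -1), Add(141, O)) (Function('m')(O) = Mul(Add(O, Add(-5, Mul(2, Add(1, Mul(2, Pow(6, 2)))))), Pow(Add(O, -312), -1)) = Mul(Add(O, Add(-5, Mul(2, Add(1, Mul(2, 36))))), Pow(Add(-312, O), -1)) = Mul(Add(O, Add(-5, Mul(2, Add(1, 72)))), Pow(Add(-312, O), -1)) = Mul(Add(O, Add(-5, Mul(2, 73))), Pow(Add(-312, O), -1)) = Mul(Add(O, Add(-5, 146)), Pow(Add(-312, O), -1)) = Mul(Add(O, 141), Pow(Add(-312, O), -1)) = Mul(Add(141, O), Pow(Add(-312, O), -1)) = Mul(Pow(Add(-312, O), -1), Add(141, O)))
Mul(Function('m')(U), Pow(-12553, -1)) = Mul(Mul(Pow(Add(-312, 174), -1), Add(141, 174)), Pow(-12553, -1)) = Mul(Mul(Pow(-138, -1), 315), Rational(-1, 12553)) = Mul(Mul(Rational(-1, 138), 315), Rational(-1, 12553)) = Mul(Rational(-105, 46), Rational(-1, 12553)) = Rational(105, 577438)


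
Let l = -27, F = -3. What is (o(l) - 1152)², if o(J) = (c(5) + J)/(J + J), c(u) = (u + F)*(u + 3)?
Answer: 3868466809/2916 ≈ 1.3266e+6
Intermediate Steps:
c(u) = (-3 + u)*(3 + u) (c(u) = (u - 3)*(u + 3) = (-3 + u)*(3 + u))
o(J) = (16 + J)/(2*J) (o(J) = ((-9 + 5²) + J)/(J + J) = ((-9 + 25) + J)/((2*J)) = (16 + J)*(1/(2*J)) = (16 + J)/(2*J))
(o(l) - 1152)² = ((½)*(16 - 27)/(-27) - 1152)² = ((½)*(-1/27)*(-11) - 1152)² = (11/54 - 1152)² = (-62197/54)² = 3868466809/2916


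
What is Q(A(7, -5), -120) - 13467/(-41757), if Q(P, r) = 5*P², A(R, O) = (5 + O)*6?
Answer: 4489/13919 ≈ 0.32251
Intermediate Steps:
A(R, O) = 30 + 6*O
Q(A(7, -5), -120) - 13467/(-41757) = 5*(30 + 6*(-5))² - 13467/(-41757) = 5*(30 - 30)² - 13467*(-1/41757) = 5*0² + 4489/13919 = 5*0 + 4489/13919 = 0 + 4489/13919 = 4489/13919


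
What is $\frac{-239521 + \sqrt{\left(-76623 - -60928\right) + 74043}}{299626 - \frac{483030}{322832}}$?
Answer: $- \frac{38662521736}{48364188901} + \frac{322832 \sqrt{14587}}{48364188901} \approx -0.7986$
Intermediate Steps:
$\frac{-239521 + \sqrt{\left(-76623 - -60928\right) + 74043}}{299626 - \frac{483030}{322832}} = \frac{-239521 + \sqrt{\left(-76623 + 60928\right) + 74043}}{299626 - \frac{241515}{161416}} = \frac{-239521 + \sqrt{-15695 + 74043}}{299626 - \frac{241515}{161416}} = \frac{-239521 + \sqrt{58348}}{\frac{48364188901}{161416}} = \left(-239521 + 2 \sqrt{14587}\right) \frac{161416}{48364188901} = - \frac{38662521736}{48364188901} + \frac{322832 \sqrt{14587}}{48364188901}$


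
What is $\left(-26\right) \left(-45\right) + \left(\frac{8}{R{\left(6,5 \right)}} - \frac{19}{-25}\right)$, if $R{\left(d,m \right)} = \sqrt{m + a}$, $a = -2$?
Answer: $\frac{29269}{25} + \frac{8 \sqrt{3}}{3} \approx 1175.4$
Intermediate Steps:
$R{\left(d,m \right)} = \sqrt{-2 + m}$ ($R{\left(d,m \right)} = \sqrt{m - 2} = \sqrt{-2 + m}$)
$\left(-26\right) \left(-45\right) + \left(\frac{8}{R{\left(6,5 \right)}} - \frac{19}{-25}\right) = \left(-26\right) \left(-45\right) - \left(- \frac{19}{25} - \frac{8}{\sqrt{-2 + 5}}\right) = 1170 - \left(- \frac{19}{25} - \frac{8}{\sqrt{3}}\right) = 1170 + \left(8 \frac{\sqrt{3}}{3} + \frac{19}{25}\right) = 1170 + \left(\frac{8 \sqrt{3}}{3} + \frac{19}{25}\right) = 1170 + \left(\frac{19}{25} + \frac{8 \sqrt{3}}{3}\right) = \frac{29269}{25} + \frac{8 \sqrt{3}}{3}$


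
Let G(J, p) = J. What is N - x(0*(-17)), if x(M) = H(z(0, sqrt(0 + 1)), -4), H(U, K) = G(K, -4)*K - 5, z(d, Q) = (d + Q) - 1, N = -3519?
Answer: -3530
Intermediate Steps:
z(d, Q) = -1 + Q + d (z(d, Q) = (Q + d) - 1 = -1 + Q + d)
H(U, K) = -5 + K**2 (H(U, K) = K*K - 5 = K**2 - 5 = -5 + K**2)
x(M) = 11 (x(M) = -5 + (-4)**2 = -5 + 16 = 11)
N - x(0*(-17)) = -3519 - 1*11 = -3519 - 11 = -3530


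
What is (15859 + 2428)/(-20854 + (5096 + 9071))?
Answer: -18287/6687 ≈ -2.7347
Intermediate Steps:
(15859 + 2428)/(-20854 + (5096 + 9071)) = 18287/(-20854 + 14167) = 18287/(-6687) = 18287*(-1/6687) = -18287/6687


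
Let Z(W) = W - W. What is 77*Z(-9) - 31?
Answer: -31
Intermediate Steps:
Z(W) = 0
77*Z(-9) - 31 = 77*0 - 31 = 0 - 31 = -31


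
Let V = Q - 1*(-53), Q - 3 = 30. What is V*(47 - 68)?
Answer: -1806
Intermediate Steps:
Q = 33 (Q = 3 + 30 = 33)
V = 86 (V = 33 - 1*(-53) = 33 + 53 = 86)
V*(47 - 68) = 86*(47 - 68) = 86*(-21) = -1806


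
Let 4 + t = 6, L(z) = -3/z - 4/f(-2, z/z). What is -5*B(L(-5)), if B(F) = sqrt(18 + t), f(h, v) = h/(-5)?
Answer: -10*sqrt(5) ≈ -22.361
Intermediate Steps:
f(h, v) = -h/5 (f(h, v) = h*(-1/5) = -h/5)
L(z) = -10 - 3/z (L(z) = -3/z - 4/((-1/5*(-2))) = -3/z - 4/2/5 = -3/z - 4*5/2 = -3/z - 10 = -10 - 3/z)
t = 2 (t = -4 + 6 = 2)
B(F) = 2*sqrt(5) (B(F) = sqrt(18 + 2) = sqrt(20) = 2*sqrt(5))
-5*B(L(-5)) = -10*sqrt(5)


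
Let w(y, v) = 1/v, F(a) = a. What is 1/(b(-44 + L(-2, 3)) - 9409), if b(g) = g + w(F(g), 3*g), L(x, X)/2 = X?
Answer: -114/1076959 ≈ -0.00010585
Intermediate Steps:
L(x, X) = 2*X
b(g) = g + 1/(3*g)
1/(b(-44 + L(-2, 3)) - 9409) = 1/(((-44 + 2*3) + 1/(3*(-44 + 2*3))) - 9409) = 1/(((-44 + 6) + 1/(3*(-44 + 6))) - 9409) = 1/((-38 + (⅓)/(-38)) - 9409) = 1/((-38 + (⅓)*(-1/38)) - 9409) = 1/((-38 - 1/114) - 9409) = 1/(-4333/114 - 9409) = 1/(-1076959/114) = -114/1076959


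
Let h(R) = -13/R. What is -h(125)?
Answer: 13/125 ≈ 0.10400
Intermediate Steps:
-h(125) = -(-13)/125 = -1*(-13/125) = 13/125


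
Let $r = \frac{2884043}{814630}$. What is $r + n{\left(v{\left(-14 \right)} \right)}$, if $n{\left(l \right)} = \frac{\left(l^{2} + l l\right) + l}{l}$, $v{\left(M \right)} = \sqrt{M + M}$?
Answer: $\frac{3698673}{814630} + 4 i \sqrt{7} \approx 4.5403 + 10.583 i$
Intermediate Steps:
$v{\left(M \right)} = \sqrt{2} \sqrt{M}$ ($v{\left(M \right)} = \sqrt{2 M} = \sqrt{2} \sqrt{M}$)
$n{\left(l \right)} = \frac{l + 2 l^{2}}{l}$ ($n{\left(l \right)} = \frac{\left(l^{2} + l^{2}\right) + l}{l} = \frac{2 l^{2} + l}{l} = \frac{l + 2 l^{2}}{l}$)
$r = \frac{2884043}{814630}$ ($r = 2884043 \cdot \frac{1}{814630} = \frac{2884043}{814630} \approx 3.5403$)
$r + n{\left(v{\left(-14 \right)} \right)} = \frac{2884043}{814630} + \left(1 + 2 \sqrt{2} \sqrt{-14}\right) = \frac{2884043}{814630} + \left(1 + 2 \sqrt{2} i \sqrt{14}\right) = \frac{2884043}{814630} + \left(1 + 2 \cdot 2 i \sqrt{7}\right) = \frac{2884043}{814630} + \left(1 + 4 i \sqrt{7}\right) = \frac{3698673}{814630} + 4 i \sqrt{7}$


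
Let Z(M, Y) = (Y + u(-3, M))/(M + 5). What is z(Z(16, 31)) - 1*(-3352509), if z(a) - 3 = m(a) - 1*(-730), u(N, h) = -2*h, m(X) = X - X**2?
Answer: 1478779700/441 ≈ 3.3532e+6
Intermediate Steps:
Z(M, Y) = (Y - 2*M)/(5 + M) (Z(M, Y) = (Y - 2*M)/(M + 5) = (Y - 2*M)/(5 + M))
z(a) = 733 + a*(1 - a) (z(a) = 3 + (a*(1 - a) - 1*(-730)) = 3 + (a*(1 - a) + 730) = 3 + (730 + a*(1 - a)) = 733 + a*(1 - a))
z(Z(16, 31)) - 1*(-3352509) = (733 - (31 - 2*16)/(5 + 16)*(-1 + (31 - 2*16)/(5 + 16))) - 1*(-3352509) = (733 - (31 - 32)/21*(-1 + (31 - 32)/21)) + 3352509 = (733 - (1/21)*(-1)*(-1 + (1/21)*(-1))) + 3352509 = (733 - 1*(-1/21)*(-1 - 1/21)) + 3352509 = (733 - 1*(-1/21)*(-22/21)) + 3352509 = (733 - 22/441) + 3352509 = 323231/441 + 3352509 = 1478779700/441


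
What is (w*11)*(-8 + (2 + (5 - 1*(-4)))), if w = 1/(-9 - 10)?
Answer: -33/19 ≈ -1.7368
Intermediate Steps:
w = -1/19 (w = 1/(-19) = -1/19 ≈ -0.052632)
(w*11)*(-8 + (2 + (5 - 1*(-4)))) = (-1/19*11)*(-8 + (2 + (5 - 1*(-4)))) = -11*(-8 + (2 + (5 + 4)))/19 = -11*(-8 + (2 + 9))/19 = -11*(-8 + 11)/19 = -11/19*3 = -33/19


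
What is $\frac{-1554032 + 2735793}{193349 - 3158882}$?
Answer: $- \frac{1181761}{2965533} \approx -0.3985$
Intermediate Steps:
$\frac{-1554032 + 2735793}{193349 - 3158882} = \frac{1181761}{-2965533} = 1181761 \left(- \frac{1}{2965533}\right) = - \frac{1181761}{2965533}$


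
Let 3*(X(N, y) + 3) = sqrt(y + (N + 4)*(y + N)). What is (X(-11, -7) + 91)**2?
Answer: (264 + sqrt(119))**2/9 ≈ 8397.2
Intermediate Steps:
X(N, y) = -3 + sqrt(y + (4 + N)*(N + y))/3 (X(N, y) = -3 + sqrt(y + (N + 4)*(y + N))/3 = -3 + sqrt(y + (4 + N)*(N + y))/3)
(X(-11, -7) + 91)**2 = ((-3 + sqrt((-11)**2 + 4*(-11) + 5*(-7) - 11*(-7))/3) + 91)**2 = ((-3 + sqrt(121 - 44 - 35 + 77)/3) + 91)**2 = ((-3 + sqrt(119)/3) + 91)**2 = (88 + sqrt(119)/3)**2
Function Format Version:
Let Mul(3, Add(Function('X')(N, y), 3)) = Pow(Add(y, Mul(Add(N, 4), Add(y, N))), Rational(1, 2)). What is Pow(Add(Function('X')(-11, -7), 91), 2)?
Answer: Mul(Rational(1, 9), Pow(Add(264, Pow(119, Rational(1, 2))), 2)) ≈ 8397.2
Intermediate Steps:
Function('X')(N, y) = Add(-3, Mul(Rational(1, 3), Pow(Add(y, Mul(Add(4, N), Add(N, y))), Rational(1, 2)))) (Function('X')(N, y) = Add(-3, Mul(Rational(1, 3), Pow(Add(y, Mul(Add(N, 4), Add(y, N))), Rational(1, 2)))) = Add(-3, Mul(Rational(1, 3), Pow(Add(y, Mul(Add(4, N), Add(N, y))), Rational(1, 2)))))
Pow(Add(Function('X')(-11, -7), 91), 2) = Pow(Add(Add(-3, Mul(Rational(1, 3), Pow(Add(Pow(-11, 2), Mul(4, -11), Mul(5, -7), Mul(-11, -7)), Rational(1, 2)))), 91), 2) = Pow(Add(Add(-3, Mul(Rational(1, 3), Pow(Add(121, -44, -35, 77), Rational(1, 2)))), 91), 2) = Pow(Add(Add(-3, Mul(Rational(1, 3), Pow(119, Rational(1, 2)))), 91), 2) = Pow(Add(88, Mul(Rational(1, 3), Pow(119, Rational(1, 2)))), 2)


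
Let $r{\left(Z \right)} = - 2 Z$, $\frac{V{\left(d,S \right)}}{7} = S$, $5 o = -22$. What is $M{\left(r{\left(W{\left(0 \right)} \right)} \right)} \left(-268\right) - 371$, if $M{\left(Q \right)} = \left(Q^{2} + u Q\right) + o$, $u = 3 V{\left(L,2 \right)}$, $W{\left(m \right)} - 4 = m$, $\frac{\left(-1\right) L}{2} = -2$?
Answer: $\frac{368521}{5} \approx 73704.0$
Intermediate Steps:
$o = - \frac{22}{5}$ ($o = \frac{1}{5} \left(-22\right) = - \frac{22}{5} \approx -4.4$)
$L = 4$ ($L = \left(-2\right) \left(-2\right) = 4$)
$V{\left(d,S \right)} = 7 S$
$W{\left(m \right)} = 4 + m$
$u = 42$ ($u = 3 \cdot 7 \cdot 2 = 3 \cdot 14 = 42$)
$M{\left(Q \right)} = - \frac{22}{5} + Q^{2} + 42 Q$ ($M{\left(Q \right)} = \left(Q^{2} + 42 Q\right) - \frac{22}{5} = - \frac{22}{5} + Q^{2} + 42 Q$)
$M{\left(r{\left(W{\left(0 \right)} \right)} \right)} \left(-268\right) - 371 = \left(- \frac{22}{5} + \left(- 2 \left(4 + 0\right)\right)^{2} + 42 \left(- 2 \left(4 + 0\right)\right)\right) \left(-268\right) - 371 = \left(- \frac{22}{5} + \left(\left(-2\right) 4\right)^{2} + 42 \left(\left(-2\right) 4\right)\right) \left(-268\right) - 371 = \left(- \frac{22}{5} + \left(-8\right)^{2} + 42 \left(-8\right)\right) \left(-268\right) - 371 = \left(- \frac{22}{5} + 64 - 336\right) \left(-268\right) - 371 = \left(- \frac{1382}{5}\right) \left(-268\right) - 371 = \frac{370376}{5} - 371 = \frac{368521}{5}$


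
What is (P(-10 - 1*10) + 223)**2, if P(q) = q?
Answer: 41209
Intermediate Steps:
(P(-10 - 1*10) + 223)**2 = ((-10 - 1*10) + 223)**2 = ((-10 - 10) + 223)**2 = (-20 + 223)**2 = 203**2 = 41209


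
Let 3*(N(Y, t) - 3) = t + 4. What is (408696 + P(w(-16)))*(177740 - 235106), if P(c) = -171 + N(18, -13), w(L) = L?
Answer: -23435445150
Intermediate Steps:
N(Y, t) = 13/3 + t/3 (N(Y, t) = 3 + (t + 4)/3 = 3 + (4 + t)/3 = 3 + (4/3 + t/3) = 13/3 + t/3)
P(c) = -171 (P(c) = -171 + (13/3 + (⅓)*(-13)) = -171 + (13/3 - 13/3) = -171 + 0 = -171)
(408696 + P(w(-16)))*(177740 - 235106) = (408696 - 171)*(177740 - 235106) = 408525*(-57366) = -23435445150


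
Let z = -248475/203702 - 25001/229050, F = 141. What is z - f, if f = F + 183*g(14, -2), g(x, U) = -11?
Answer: 21820415882687/11664485775 ≈ 1870.7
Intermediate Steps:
f = -1872 (f = 141 + 183*(-11) = 141 - 2013 = -1872)
z = -15501488113/11664485775 (z = -248475*1/203702 - 25001*1/229050 = -248475/203702 - 25001/229050 = -15501488113/11664485775 ≈ -1.3289)
z - f = -15501488113/11664485775 - 1*(-1872) = -15501488113/11664485775 + 1872 = 21820415882687/11664485775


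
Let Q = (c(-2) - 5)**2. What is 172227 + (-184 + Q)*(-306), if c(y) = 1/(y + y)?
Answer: 1760775/8 ≈ 2.2010e+5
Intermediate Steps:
c(y) = 1/(2*y)
Q = 441/16 (Q = ((1/2)/(-2) - 5)**2 = ((1/2)*(-1/2) - 5)**2 = (-1/4 - 5)**2 = (-21/4)**2 = 441/16 ≈ 27.563)
172227 + (-184 + Q)*(-306) = 172227 + (-184 + 441/16)*(-306) = 172227 - 2503/16*(-306) = 172227 + 382959/8 = 1760775/8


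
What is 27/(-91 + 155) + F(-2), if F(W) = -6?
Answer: -357/64 ≈ -5.5781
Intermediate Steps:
27/(-91 + 155) + F(-2) = 27/(-91 + 155) - 6 = 27/64 - 6 = -357/64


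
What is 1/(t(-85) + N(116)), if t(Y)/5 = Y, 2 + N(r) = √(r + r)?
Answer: -427/182097 - 2*√58/182097 ≈ -0.0024286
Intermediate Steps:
N(r) = -2 + √2*√r (N(r) = -2 + √(r + r) = -2 + √(2*r) = -2 + √2*√r)
t(Y) = 5*Y
1/(t(-85) + N(116)) = 1/(5*(-85) + (-2 + √2*√116)) = 1/(-425 + (-2 + √2*(2*√29))) = 1/(-425 + (-2 + 2*√58)) = 1/(-427 + 2*√58)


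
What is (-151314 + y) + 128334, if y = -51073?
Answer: -74053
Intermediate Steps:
(-151314 + y) + 128334 = (-151314 - 51073) + 128334 = -202387 + 128334 = -74053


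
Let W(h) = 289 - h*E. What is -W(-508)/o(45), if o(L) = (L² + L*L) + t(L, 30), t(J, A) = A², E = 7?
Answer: -769/990 ≈ -0.77677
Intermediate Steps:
o(L) = 900 + 2*L² (o(L) = (L² + L*L) + 30² = (L² + L²) + 900 = 2*L² + 900 = 900 + 2*L²)
W(h) = 289 - 7*h (W(h) = 289 - h*7 = 289 - 7*h)
-W(-508)/o(45) = -(289 - 7*(-508))/(900 + 2*45²) = -(289 + 3556)/(900 + 2*2025) = -3845/(900 + 4050) = -3845/4950 = -1*769/990 = -769/990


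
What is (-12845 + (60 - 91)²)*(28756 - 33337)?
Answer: 54440604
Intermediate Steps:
(-12845 + (60 - 91)²)*(28756 - 33337) = (-12845 + (-31)²)*(-4581) = (-12845 + 961)*(-4581) = -11884*(-4581) = 54440604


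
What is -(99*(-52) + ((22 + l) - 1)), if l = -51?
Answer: 5178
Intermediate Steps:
-(99*(-52) + ((22 + l) - 1)) = -(99*(-52) + ((22 - 51) - 1)) = -(-5148 + (-29 - 1)) = -(-5148 - 30) = -1*(-5178) = 5178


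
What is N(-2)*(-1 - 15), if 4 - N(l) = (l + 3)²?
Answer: -48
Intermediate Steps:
N(l) = 4 - (3 + l)² (N(l) = 4 - (l + 3)² = 4 - (3 + l)²)
N(-2)*(-1 - 15) = (4 - (3 - 2)²)*(-1 - 15) = (4 - 1*1²)*(-16) = (4 - 1*1)*(-16) = (4 - 1)*(-16) = 3*(-16) = -48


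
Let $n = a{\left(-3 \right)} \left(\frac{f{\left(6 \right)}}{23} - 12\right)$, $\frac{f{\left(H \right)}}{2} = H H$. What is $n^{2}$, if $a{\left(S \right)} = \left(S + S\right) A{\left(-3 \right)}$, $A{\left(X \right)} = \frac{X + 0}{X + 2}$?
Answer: $\frac{13483584}{529} \approx 25489.0$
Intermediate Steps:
$f{\left(H \right)} = 2 H^{2}$ ($f{\left(H \right)} = 2 H H = 2 H^{2}$)
$A{\left(X \right)} = \frac{X}{2 + X}$
$a{\left(S \right)} = 6 S$ ($a{\left(S \right)} = \left(S + S\right) \left(- \frac{3}{2 - 3}\right) = 2 S \left(- \frac{3}{-1}\right) = 2 S \left(\left(-3\right) \left(-1\right)\right) = 2 S 3 = 6 S$)
$n = \frac{3672}{23}$ ($n = 6 \left(-3\right) \left(\frac{2 \cdot 6^{2}}{23} - 12\right) = - 18 \left(2 \cdot 36 \cdot \frac{1}{23} - 12\right) = - 18 \left(72 \cdot \frac{1}{23} - 12\right) = - 18 \left(\frac{72}{23} - 12\right) = \left(-18\right) \left(- \frac{204}{23}\right) = \frac{3672}{23} \approx 159.65$)
$n^{2} = \left(\frac{3672}{23}\right)^{2} = \frac{13483584}{529}$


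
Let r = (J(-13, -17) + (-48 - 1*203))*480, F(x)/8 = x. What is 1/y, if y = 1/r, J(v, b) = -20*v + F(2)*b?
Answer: -126240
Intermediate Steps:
F(x) = 8*x
J(v, b) = -20*v + 16*b (J(v, b) = -20*v + (8*2)*b = -20*v + 16*b)
r = -126240 (r = ((-20*(-13) + 16*(-17)) + (-48 - 1*203))*480 = ((260 - 272) + (-48 - 203))*480 = (-12 - 251)*480 = -263*480 = -126240)
y = -1/126240 (y = 1/(-126240) = -1/126240 ≈ -7.9214e-6)
1/y = 1/(-1/126240) = -126240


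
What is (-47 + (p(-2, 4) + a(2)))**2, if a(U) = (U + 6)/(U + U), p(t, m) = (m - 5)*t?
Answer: 1849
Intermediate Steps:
p(t, m) = t*(-5 + m) (p(t, m) = (-5 + m)*t = t*(-5 + m))
a(U) = (6 + U)/(2*U) (a(U) = (6 + U)/((2*U)) = (6 + U)*(1/(2*U)) = (6 + U)/(2*U))
(-47 + (p(-2, 4) + a(2)))**2 = (-47 + (-2*(-5 + 4) + (1/2)*(6 + 2)/2))**2 = (-47 + (-2*(-1) + (1/2)*(1/2)*8))**2 = (-47 + (2 + 2))**2 = (-47 + 4)**2 = (-43)**2 = 1849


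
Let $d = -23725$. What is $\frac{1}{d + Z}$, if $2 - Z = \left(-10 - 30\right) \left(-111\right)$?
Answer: $- \frac{1}{28163} \approx -3.5508 \cdot 10^{-5}$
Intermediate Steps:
$Z = -4438$ ($Z = 2 - \left(-10 - 30\right) \left(-111\right) = 2 - \left(-40\right) \left(-111\right) = 2 - 4440 = -4438$)
$\frac{1}{d + Z} = \frac{1}{-23725 - 4438} = \frac{1}{-28163} = - \frac{1}{28163}$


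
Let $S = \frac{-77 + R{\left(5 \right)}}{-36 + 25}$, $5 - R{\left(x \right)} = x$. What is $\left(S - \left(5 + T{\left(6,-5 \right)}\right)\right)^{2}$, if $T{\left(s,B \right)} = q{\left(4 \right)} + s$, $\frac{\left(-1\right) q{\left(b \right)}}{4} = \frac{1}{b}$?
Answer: $9$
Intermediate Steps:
$q{\left(b \right)} = - \frac{4}{b}$
$R{\left(x \right)} = 5 - x$
$S = 7$ ($S = \frac{-77 + \left(5 - 5\right)}{-36 + 25} = \frac{-77 + \left(5 - 5\right)}{-11} = \left(-77 + 0\right) \left(- \frac{1}{11}\right) = \left(-77\right) \left(- \frac{1}{11}\right) = 7$)
$T{\left(s,B \right)} = -1 + s$ ($T{\left(s,B \right)} = - \frac{4}{4} + s = \left(-4\right) \frac{1}{4} + s = -1 + s$)
$\left(S - \left(5 + T{\left(6,-5 \right)}\right)\right)^{2} = \left(7 - 10\right)^{2} = \left(-3\right)^{2} = 9$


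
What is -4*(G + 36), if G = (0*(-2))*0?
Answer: -144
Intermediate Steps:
G = 0 (G = 0*0 = 0)
-4*(G + 36) = -4*(0 + 36) = -4*36 = -144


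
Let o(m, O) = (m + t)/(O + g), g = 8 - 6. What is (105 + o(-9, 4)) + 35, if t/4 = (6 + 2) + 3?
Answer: 875/6 ≈ 145.83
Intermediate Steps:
g = 2
t = 44 (t = 4*((6 + 2) + 3) = 4*(8 + 3) = 4*11 = 44)
o(m, O) = (44 + m)/(2 + O) (o(m, O) = (m + 44)/(O + 2) = (44 + m)/(2 + O))
(105 + o(-9, 4)) + 35 = (105 + (44 - 9)/(2 + 4)) + 35 = (105 + 35/6) + 35 = 665/6 + 35 = 875/6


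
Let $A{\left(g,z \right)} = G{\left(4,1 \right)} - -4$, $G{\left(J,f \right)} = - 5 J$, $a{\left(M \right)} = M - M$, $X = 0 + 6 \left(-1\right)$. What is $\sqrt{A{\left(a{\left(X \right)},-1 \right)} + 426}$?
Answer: $\sqrt{410} \approx 20.248$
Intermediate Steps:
$X = -6$ ($X = 0 - 6 = -6$)
$a{\left(M \right)} = 0$
$A{\left(g,z \right)} = -16$ ($A{\left(g,z \right)} = \left(-5\right) 4 - -4 = -20 + 4 = -16$)
$\sqrt{A{\left(a{\left(X \right)},-1 \right)} + 426} = \sqrt{-16 + 426} = \sqrt{410}$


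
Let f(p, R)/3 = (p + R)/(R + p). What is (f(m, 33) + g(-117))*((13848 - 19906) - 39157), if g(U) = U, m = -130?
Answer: 5154510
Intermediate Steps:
f(p, R) = 3 (f(p, R) = 3*((p + R)/(R + p)) = 3*((R + p)/(R + p)) = 3*1 = 3)
(f(m, 33) + g(-117))*((13848 - 19906) - 39157) = (3 - 117)*((13848 - 19906) - 39157) = -114*(-6058 - 39157) = -114*(-45215) = 5154510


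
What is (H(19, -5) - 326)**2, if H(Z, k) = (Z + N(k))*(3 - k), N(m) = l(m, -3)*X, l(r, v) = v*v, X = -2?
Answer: 101124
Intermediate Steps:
l(r, v) = v**2
N(m) = -18 (N(m) = (-3)**2*(-2) = 9*(-2) = -18)
H(Z, k) = (-18 + Z)*(3 - k) (H(Z, k) = (Z - 18)*(3 - k) = (-18 + Z)*(3 - k))
(H(19, -5) - 326)**2 = ((-54 + 3*19 + 18*(-5) - 1*19*(-5)) - 326)**2 = ((-54 + 57 - 90 + 95) - 326)**2 = (8 - 326)**2 = (-318)**2 = 101124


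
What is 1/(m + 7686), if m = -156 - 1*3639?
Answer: 1/3891 ≈ 0.00025700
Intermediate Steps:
m = -3795 (m = -156 - 3639 = -3795)
1/(m + 7686) = 1/(-3795 + 7686) = 1/3891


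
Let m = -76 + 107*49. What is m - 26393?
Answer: -21226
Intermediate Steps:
m = 5167 (m = -76 + 5243 = 5167)
m - 26393 = 5167 - 26393 = -21226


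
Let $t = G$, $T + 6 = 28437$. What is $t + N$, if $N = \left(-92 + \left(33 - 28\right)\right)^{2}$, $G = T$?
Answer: $36000$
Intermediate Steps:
$T = 28431$ ($T = -6 + 28437 = 28431$)
$G = 28431$
$t = 28431$
$N = 7569$ ($N = \left(-92 + 5\right)^{2} = \left(-87\right)^{2} = 7569$)
$t + N = 28431 + 7569 = 36000$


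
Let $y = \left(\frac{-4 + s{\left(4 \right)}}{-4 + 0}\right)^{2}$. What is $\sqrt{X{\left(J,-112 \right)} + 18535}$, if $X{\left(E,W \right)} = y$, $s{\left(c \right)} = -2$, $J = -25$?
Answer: $\frac{\sqrt{74149}}{2} \approx 136.15$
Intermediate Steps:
$y = \frac{9}{4}$ ($y = \left(\frac{-4 - 2}{-4 + 0}\right)^{2} = \left(- \frac{6}{-4}\right)^{2} = \left(\left(-6\right) \left(- \frac{1}{4}\right)\right)^{2} = \left(\frac{3}{2}\right)^{2} = \frac{9}{4} \approx 2.25$)
$X{\left(E,W \right)} = \frac{9}{4}$
$\sqrt{X{\left(J,-112 \right)} + 18535} = \sqrt{\frac{9}{4} + 18535} = \sqrt{\frac{74149}{4}} = \frac{\sqrt{74149}}{2}$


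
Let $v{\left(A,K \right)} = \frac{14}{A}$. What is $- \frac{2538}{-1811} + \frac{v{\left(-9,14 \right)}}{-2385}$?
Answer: $\frac{54503524}{38873115} \approx 1.4021$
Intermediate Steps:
$- \frac{2538}{-1811} + \frac{v{\left(-9,14 \right)}}{-2385} = - \frac{2538}{-1811} + \frac{14 \frac{1}{-9}}{-2385} = \left(-2538\right) \left(- \frac{1}{1811}\right) + 14 \left(- \frac{1}{9}\right) \left(- \frac{1}{2385}\right) = \frac{2538}{1811} - - \frac{14}{21465} = \frac{2538}{1811} + \frac{14}{21465} = \frac{54503524}{38873115}$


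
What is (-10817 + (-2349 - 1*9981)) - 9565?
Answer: -32712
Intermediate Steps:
(-10817 + (-2349 - 1*9981)) - 9565 = (-10817 + (-2349 - 9981)) - 9565 = (-10817 - 12330) - 9565 = -23147 - 9565 = -32712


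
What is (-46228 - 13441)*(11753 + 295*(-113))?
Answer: 1287776358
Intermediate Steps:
(-46228 - 13441)*(11753 + 295*(-113)) = -59669*(11753 - 33335) = -59669*(-21582) = 1287776358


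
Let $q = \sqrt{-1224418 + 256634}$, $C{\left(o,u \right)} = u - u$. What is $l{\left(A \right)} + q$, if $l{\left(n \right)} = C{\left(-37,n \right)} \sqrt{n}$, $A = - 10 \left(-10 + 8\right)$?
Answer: $2 i \sqrt{241946} \approx 983.76 i$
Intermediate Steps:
$C{\left(o,u \right)} = 0$
$A = 20$ ($A = \left(-10\right) \left(-2\right) = 20$)
$l{\left(n \right)} = 0$ ($l{\left(n \right)} = 0 \sqrt{n} = 0$)
$q = 2 i \sqrt{241946}$ ($q = \sqrt{-967784} = 2 i \sqrt{241946} \approx 983.76 i$)
$l{\left(A \right)} + q = 0 + 2 i \sqrt{241946} = 2 i \sqrt{241946}$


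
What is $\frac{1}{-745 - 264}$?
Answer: $- \frac{1}{1009} \approx -0.00099108$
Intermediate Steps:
$\frac{1}{-745 - 264} = \frac{1}{-1009} = - \frac{1}{1009}$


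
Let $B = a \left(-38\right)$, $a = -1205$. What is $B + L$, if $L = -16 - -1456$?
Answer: $47230$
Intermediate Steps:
$L = 1440$ ($L = -16 + 1456 = 1440$)
$B = 45790$ ($B = \left(-1205\right) \left(-38\right) = 45790$)
$B + L = 45790 + 1440 = 47230$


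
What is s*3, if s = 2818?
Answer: 8454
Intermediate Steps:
s*3 = 2818*3 = 8454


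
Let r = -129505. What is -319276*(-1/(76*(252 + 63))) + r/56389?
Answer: 196096114/17762535 ≈ 11.040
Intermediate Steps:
-319276*(-1/(76*(252 + 63))) + r/56389 = -319276*(-1/(76*(252 + 63))) - 129505/56389 = -319276/(315*(-76)) - 129505*1/56389 = -319276/(-23940) - 129505/56389 = -319276*(-1/23940) - 129505/56389 = 4201/315 - 129505/56389 = 196096114/17762535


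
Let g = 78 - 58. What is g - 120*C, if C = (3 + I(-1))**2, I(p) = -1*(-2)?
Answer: -2980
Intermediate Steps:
I(p) = 2
g = 20
C = 25 (C = (3 + 2)**2 = 5**2 = 25)
g - 120*C = 20 - 120*25 = 20 - 3000 = -2980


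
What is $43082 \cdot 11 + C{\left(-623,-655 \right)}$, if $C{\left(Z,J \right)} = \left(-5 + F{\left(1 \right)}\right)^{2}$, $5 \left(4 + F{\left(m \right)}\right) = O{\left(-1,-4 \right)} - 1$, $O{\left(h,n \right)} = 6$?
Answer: $473966$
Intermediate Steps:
$F{\left(m \right)} = -3$ ($F{\left(m \right)} = -4 + \frac{6 - 1}{5} = -4 + \frac{1}{5} \cdot 5 = -4 + 1 = -3$)
$C{\left(Z,J \right)} = 64$ ($C{\left(Z,J \right)} = \left(-5 - 3\right)^{2} = \left(-8\right)^{2} = 64$)
$43082 \cdot 11 + C{\left(-623,-655 \right)} = 43082 \cdot 11 + 64 = 473902 + 64 = 473966$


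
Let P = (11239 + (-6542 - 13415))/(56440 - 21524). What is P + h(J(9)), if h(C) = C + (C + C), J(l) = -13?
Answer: -685221/17458 ≈ -39.250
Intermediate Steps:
P = -4359/17458 (P = (11239 - 19957)/34916 = -8718*1/34916 = -4359/17458 ≈ -0.24969)
h(C) = 3*C (h(C) = C + 2*C = 3*C)
P + h(J(9)) = -4359/17458 + 3*(-13) = -4359/17458 - 39 = -685221/17458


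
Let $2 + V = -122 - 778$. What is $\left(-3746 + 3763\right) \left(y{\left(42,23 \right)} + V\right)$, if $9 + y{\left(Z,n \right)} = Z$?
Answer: $-14773$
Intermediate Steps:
$y{\left(Z,n \right)} = -9 + Z$
$V = -902$ ($V = -2 - 900 = -902$)
$\left(-3746 + 3763\right) \left(y{\left(42,23 \right)} + V\right) = \left(-3746 + 3763\right) \left(\left(-9 + 42\right) - 902\right) = 17 \left(33 - 902\right) = 17 \left(-869\right) = -14773$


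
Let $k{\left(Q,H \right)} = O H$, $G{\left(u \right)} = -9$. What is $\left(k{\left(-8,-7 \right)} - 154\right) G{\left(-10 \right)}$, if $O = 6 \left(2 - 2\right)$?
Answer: $1386$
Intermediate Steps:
$O = 0$ ($O = 6 \cdot 0 = 0$)
$k{\left(Q,H \right)} = 0$ ($k{\left(Q,H \right)} = 0 H = 0$)
$\left(k{\left(-8,-7 \right)} - 154\right) G{\left(-10 \right)} = \left(0 - 154\right) \left(-9\right) = \left(-154\right) \left(-9\right) = 1386$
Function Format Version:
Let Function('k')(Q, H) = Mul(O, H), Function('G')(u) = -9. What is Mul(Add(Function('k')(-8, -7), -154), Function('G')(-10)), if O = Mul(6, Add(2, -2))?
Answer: 1386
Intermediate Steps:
O = 0 (O = Mul(6, 0) = 0)
Function('k')(Q, H) = 0 (Function('k')(Q, H) = Mul(0, H) = 0)
Mul(Add(Function('k')(-8, -7), -154), Function('G')(-10)) = Mul(Add(0, -154), -9) = Mul(-154, -9) = 1386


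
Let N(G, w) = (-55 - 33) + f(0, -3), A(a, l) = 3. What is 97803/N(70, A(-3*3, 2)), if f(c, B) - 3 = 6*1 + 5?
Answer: -97803/74 ≈ -1321.7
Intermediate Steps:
f(c, B) = 14 (f(c, B) = 3 + (6*1 + 5) = 3 + (6 + 5) = 3 + 11 = 14)
N(G, w) = -74 (N(G, w) = (-55 - 33) + 14 = -88 + 14 = -74)
97803/N(70, A(-3*3, 2)) = 97803/(-74) = 97803*(-1/74) = -97803/74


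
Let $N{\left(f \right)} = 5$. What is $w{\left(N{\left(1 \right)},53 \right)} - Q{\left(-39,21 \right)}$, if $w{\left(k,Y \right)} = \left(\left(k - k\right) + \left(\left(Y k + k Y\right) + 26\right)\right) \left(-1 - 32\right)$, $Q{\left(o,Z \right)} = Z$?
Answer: $-18369$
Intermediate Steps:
$w{\left(k,Y \right)} = -858 - 66 Y k$ ($w{\left(k,Y \right)} = \left(0 + \left(\left(Y k + Y k\right) + 26\right)\right) \left(-33\right) = \left(0 + \left(2 Y k + 26\right)\right) \left(-33\right) = \left(0 + \left(26 + 2 Y k\right)\right) \left(-33\right) = \left(26 + 2 Y k\right) \left(-33\right) = -858 - 66 Y k$)
$w{\left(N{\left(1 \right)},53 \right)} - Q{\left(-39,21 \right)} = \left(-858 - 3498 \cdot 5\right) - 21 = \left(-858 - 17490\right) - 21 = -18348 - 21 = -18369$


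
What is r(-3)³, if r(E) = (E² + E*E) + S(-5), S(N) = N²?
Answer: 79507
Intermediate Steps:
r(E) = 25 + 2*E² (r(E) = (E² + E*E) + (-5)² = (E² + E²) + 25 = 2*E² + 25 = 25 + 2*E²)
r(-3)³ = (25 + 2*(-3)²)³ = (25 + 2*9)³ = (25 + 18)³ = 43³ = 79507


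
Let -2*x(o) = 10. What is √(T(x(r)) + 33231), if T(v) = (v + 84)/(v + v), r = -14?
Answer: √3322310/10 ≈ 182.27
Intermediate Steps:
x(o) = -5 (x(o) = -½*10 = -5)
T(v) = (84 + v)/(2*v) (T(v) = (84 + v)/((2*v)) = (84 + v)*(1/(2*v)) = (84 + v)/(2*v))
√(T(x(r)) + 33231) = √((½)*(84 - 5)/(-5) + 33231) = √((½)*(-⅕)*79 + 33231) = √(-79/10 + 33231) = √(332231/10) = √3322310/10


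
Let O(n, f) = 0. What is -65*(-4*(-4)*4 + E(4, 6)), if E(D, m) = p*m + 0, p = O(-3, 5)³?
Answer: -4160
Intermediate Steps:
p = 0 (p = 0³ = 0)
E(D, m) = 0 (E(D, m) = 0*m + 0 = 0 + 0 = 0)
-65*(-4*(-4)*4 + E(4, 6)) = -65*(-4*(-4)*4 + 0) = -65*(16*4 + 0) = -65*(64 + 0) = -65*64 = -4160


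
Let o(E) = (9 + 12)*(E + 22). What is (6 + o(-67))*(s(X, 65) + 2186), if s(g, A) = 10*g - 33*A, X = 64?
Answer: -639459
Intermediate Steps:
o(E) = 462 + 21*E (o(E) = 21*(22 + E) = 462 + 21*E)
s(g, A) = -33*A + 10*g
(6 + o(-67))*(s(X, 65) + 2186) = (6 + (462 + 21*(-67)))*((-33*65 + 10*64) + 2186) = (6 + (462 - 1407))*((-2145 + 640) + 2186) = (6 - 945)*(-1505 + 2186) = -939*681 = -639459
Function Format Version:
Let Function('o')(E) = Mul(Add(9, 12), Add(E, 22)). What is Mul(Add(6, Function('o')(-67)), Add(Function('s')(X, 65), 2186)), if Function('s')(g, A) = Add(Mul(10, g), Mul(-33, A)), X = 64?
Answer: -639459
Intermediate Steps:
Function('o')(E) = Add(462, Mul(21, E)) (Function('o')(E) = Mul(21, Add(22, E)) = Add(462, Mul(21, E)))
Function('s')(g, A) = Add(Mul(-33, A), Mul(10, g))
Mul(Add(6, Function('o')(-67)), Add(Function('s')(X, 65), 2186)) = Mul(Add(6, Add(462, Mul(21, -67))), Add(Add(Mul(-33, 65), Mul(10, 64)), 2186)) = Mul(Add(6, Add(462, -1407)), Add(Add(-2145, 640), 2186)) = Mul(Add(6, -945), Add(-1505, 2186)) = Mul(-939, 681) = -639459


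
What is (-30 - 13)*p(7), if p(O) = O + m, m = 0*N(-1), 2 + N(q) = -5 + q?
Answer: -301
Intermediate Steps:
N(q) = -7 + q (N(q) = -2 + (-5 + q) = -7 + q)
m = 0 (m = 0*(-7 - 1) = 0*(-8) = 0)
p(O) = O (p(O) = O + 0 = O)
(-30 - 13)*p(7) = (-30 - 13)*7 = -43*7 = -301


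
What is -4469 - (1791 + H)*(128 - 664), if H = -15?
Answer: 947467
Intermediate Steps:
-4469 - (1791 + H)*(128 - 664) = -4469 - (1791 - 15)*(128 - 664) = -4469 - 1776*(-536) = -4469 - 1*(-951936) = -4469 + 951936 = 947467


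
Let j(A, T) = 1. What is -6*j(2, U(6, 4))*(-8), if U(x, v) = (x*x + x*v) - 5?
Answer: 48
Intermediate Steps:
U(x, v) = -5 + x² + v*x (U(x, v) = (x² + v*x) - 5 = -5 + x² + v*x)
-6*j(2, U(6, 4))*(-8) = -6*1*(-8) = -6*(-8) = 48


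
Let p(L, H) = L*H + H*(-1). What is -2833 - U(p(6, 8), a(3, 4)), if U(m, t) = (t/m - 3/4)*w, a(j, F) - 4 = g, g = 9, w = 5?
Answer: -22647/8 ≈ -2830.9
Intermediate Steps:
a(j, F) = 13 (a(j, F) = 4 + 9 = 13)
p(L, H) = -H + H*L (p(L, H) = H*L - H = -H + H*L)
U(m, t) = -15/4 + 5*t/m (U(m, t) = (t/m - 3/4)*5 = (t/m - 3*¼)*5 = (t/m - ¾)*5 = (-¾ + t/m)*5 = -15/4 + 5*t/m)
-2833 - U(p(6, 8), a(3, 4)) = -2833 - (-15/4 + 5*13/(8*(-1 + 6))) = -2833 - (-15/4 + 5*13/(8*5)) = -2833 - (-15/4 + 5*13/40) = -2833 - (-15/4 + 5*13*(1/40)) = -2833 - (-15/4 + 13/8) = -2833 - 1*(-17/8) = -2833 + 17/8 = -22647/8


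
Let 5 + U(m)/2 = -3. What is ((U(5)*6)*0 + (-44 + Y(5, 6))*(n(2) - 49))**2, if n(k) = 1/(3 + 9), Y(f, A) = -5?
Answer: 827310169/144 ≈ 5.7452e+6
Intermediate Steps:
n(k) = 1/12
U(m) = -16 (U(m) = -10 + 2*(-3) = -10 - 6 = -16)
((U(5)*6)*0 + (-44 + Y(5, 6))*(n(2) - 49))**2 = (-16*6*0 + (-44 - 5)*(1/12 - 49))**2 = (-96*0 - 49*(-587/12))**2 = (0 + 28763/12)**2 = (28763/12)**2 = 827310169/144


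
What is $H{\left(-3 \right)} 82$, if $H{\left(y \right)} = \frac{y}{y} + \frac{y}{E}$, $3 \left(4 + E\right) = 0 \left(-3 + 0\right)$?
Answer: $\frac{287}{2} \approx 143.5$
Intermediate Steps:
$E = -4$ ($E = -4 + \frac{0 \left(-3 + 0\right)}{3} = -4 + \frac{0 \left(-3\right)}{3} = -4 + \frac{1}{3} \cdot 0 = -4 + 0 = -4$)
$H{\left(y \right)} = 1 - \frac{y}{4}$ ($H{\left(y \right)} = \frac{y}{y} + \frac{y}{-4} = 1 + y \left(- \frac{1}{4}\right) = 1 - \frac{y}{4}$)
$H{\left(-3 \right)} 82 = \left(1 - - \frac{3}{4}\right) 82 = \left(1 + \frac{3}{4}\right) 82 = \frac{7}{4} \cdot 82 = \frac{287}{2}$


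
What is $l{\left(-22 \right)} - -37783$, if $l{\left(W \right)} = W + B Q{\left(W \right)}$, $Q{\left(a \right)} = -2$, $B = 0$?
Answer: $37761$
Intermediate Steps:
$l{\left(W \right)} = W$ ($l{\left(W \right)} = W + 0 \left(-2\right) = W + 0 = W$)
$l{\left(-22 \right)} - -37783 = -22 - -37783 = -22 + 37783 = 37761$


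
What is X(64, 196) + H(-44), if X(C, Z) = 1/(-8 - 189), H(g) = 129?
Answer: 25412/197 ≈ 128.99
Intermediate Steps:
X(C, Z) = -1/197 (X(C, Z) = 1/(-197) = -1/197)
X(64, 196) + H(-44) = -1/197 + 129 = 25412/197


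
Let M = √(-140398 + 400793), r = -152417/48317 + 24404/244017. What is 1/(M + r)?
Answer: 1176182432629893729/100265140563409030686314 + 385063972912223361*√260395/100265140563409030686314 ≈ 0.0019715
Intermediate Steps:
r = -1895432159/620535231 (r = -152417*1/48317 + 24404*(1/244017) = -152417/48317 + 24404/244017 = -1895432159/620535231 ≈ -3.0545)
M = √260395 ≈ 510.29
1/(M + r) = 1/(√260395 - 1895432159/620535231) = 1/(-1895432159/620535231 + √260395)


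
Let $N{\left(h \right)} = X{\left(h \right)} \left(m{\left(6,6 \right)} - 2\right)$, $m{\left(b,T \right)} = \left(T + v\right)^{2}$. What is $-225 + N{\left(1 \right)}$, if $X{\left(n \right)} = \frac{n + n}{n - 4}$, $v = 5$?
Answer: $- \frac{913}{3} \approx -304.33$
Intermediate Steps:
$m{\left(b,T \right)} = \left(5 + T\right)^{2}$ ($m{\left(b,T \right)} = \left(T + 5\right)^{2} = \left(5 + T\right)^{2}$)
$X{\left(n \right)} = \frac{2 n}{-4 + n}$
$N{\left(h \right)} = \frac{238 h}{-4 + h}$ ($N{\left(h \right)} = \frac{2 h}{-4 + h} \left(\left(5 + 6\right)^{2} - 2\right) = \frac{2 h}{-4 + h} \left(11^{2} - 2\right) = \frac{2 h}{-4 + h} \left(121 - 2\right) = \frac{2 h}{-4 + h} 119 = \frac{238 h}{-4 + h}$)
$-225 + N{\left(1 \right)} = -225 + 238 \cdot 1 \frac{1}{-4 + 1} = -225 + 238 \cdot 1 \frac{1}{-3} = -225 + 238 \cdot 1 \left(- \frac{1}{3}\right) = -225 - \frac{238}{3} = - \frac{913}{3}$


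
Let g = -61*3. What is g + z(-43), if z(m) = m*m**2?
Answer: -79690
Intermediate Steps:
g = -183
z(m) = m**3
g + z(-43) = -183 + (-43)**3 = -183 - 79507 = -79690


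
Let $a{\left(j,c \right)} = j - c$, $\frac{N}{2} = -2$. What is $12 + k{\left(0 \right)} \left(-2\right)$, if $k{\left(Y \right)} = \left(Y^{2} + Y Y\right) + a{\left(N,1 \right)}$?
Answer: $22$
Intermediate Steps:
$N = -4$ ($N = 2 \left(-2\right) = -4$)
$k{\left(Y \right)} = -5 + 2 Y^{2}$ ($k{\left(Y \right)} = \left(Y^{2} + Y Y\right) - 5 = \left(Y^{2} + Y^{2}\right) - 5 = 2 Y^{2} - 5 = -5 + 2 Y^{2}$)
$12 + k{\left(0 \right)} \left(-2\right) = 12 + \left(-5 + 2 \cdot 0^{2}\right) \left(-2\right) = 12 + \left(-5 + 2 \cdot 0\right) \left(-2\right) = 12 + \left(-5 + 0\right) \left(-2\right) = 12 - -10 = 12 + 10 = 22$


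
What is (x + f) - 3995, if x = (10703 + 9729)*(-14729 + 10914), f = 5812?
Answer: -77946263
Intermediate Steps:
x = -77948080 (x = 20432*(-3815) = -77948080)
(x + f) - 3995 = (-77948080 + 5812) - 3995 = -77942268 - 3995 = -77946263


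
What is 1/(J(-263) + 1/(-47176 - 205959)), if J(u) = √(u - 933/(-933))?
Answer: -253135/16788259994951 - 64077328225*I*√262/16788259994951 ≈ -1.5078e-8 - 0.06178*I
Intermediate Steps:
J(u) = √(1 + u) (J(u) = √(u - 933*(-1/933)) = √(u + 1) = √(1 + u))
1/(J(-263) + 1/(-47176 - 205959)) = 1/(√(1 - 263) + 1/(-47176 - 205959)) = 1/(√(-262) + 1/(-253135)) = 1/(I*√262 - 1/253135) = 1/(-1/253135 + I*√262)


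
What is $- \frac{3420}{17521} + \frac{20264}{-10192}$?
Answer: $- \frac{6962539}{3188822} \approx -2.1834$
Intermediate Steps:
$- \frac{3420}{17521} + \frac{20264}{-10192} = \left(-3420\right) \frac{1}{17521} + 20264 \left(- \frac{1}{10192}\right) = - \frac{3420}{17521} - \frac{2533}{1274} = - \frac{6962539}{3188822}$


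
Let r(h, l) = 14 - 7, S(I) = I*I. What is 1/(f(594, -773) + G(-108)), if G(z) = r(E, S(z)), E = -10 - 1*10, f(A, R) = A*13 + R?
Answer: 1/6956 ≈ 0.00014376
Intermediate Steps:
S(I) = I²
f(A, R) = R + 13*A (f(A, R) = 13*A + R = R + 13*A)
E = -20 (E = -10 - 10 = -20)
r(h, l) = 7
G(z) = 7
1/(f(594, -773) + G(-108)) = 1/((-773 + 13*594) + 7) = 1/((-773 + 7722) + 7) = 1/(6949 + 7) = 1/6956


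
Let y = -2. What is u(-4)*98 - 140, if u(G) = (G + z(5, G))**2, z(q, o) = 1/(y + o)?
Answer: 28105/18 ≈ 1561.4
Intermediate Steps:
z(q, o) = 1/(-2 + o)
u(G) = (G + 1/(-2 + G))**2
u(-4)*98 - 140 = (-4 + 1/(-2 - 4))**2*98 - 140 = (-4 + 1/(-6))**2*98 - 140 = (-4 - 1/6)**2*98 - 140 = (-25/6)**2*98 - 140 = (625/36)*98 - 140 = 30625/18 - 140 = 28105/18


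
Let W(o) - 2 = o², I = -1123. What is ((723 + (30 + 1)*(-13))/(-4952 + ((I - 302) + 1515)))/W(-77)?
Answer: -160/14418261 ≈ -1.1097e-5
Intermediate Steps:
W(o) = 2 + o²
((723 + (30 + 1)*(-13))/(-4952 + ((I - 302) + 1515)))/W(-77) = ((723 + (30 + 1)*(-13))/(-4952 + ((-1123 - 302) + 1515)))/(2 + (-77)²) = ((723 + 31*(-13))/(-4952 + (-1425 + 1515)))/(2 + 5929) = ((723 - 403)/(-4952 + 90))/5931 = (320/(-4862))*(1/5931) = (320*(-1/4862))*(1/5931) = -160/2431*1/5931 = -160/14418261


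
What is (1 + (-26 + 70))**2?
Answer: 2025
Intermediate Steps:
(1 + (-26 + 70))**2 = (1 + 44)**2 = 45**2 = 2025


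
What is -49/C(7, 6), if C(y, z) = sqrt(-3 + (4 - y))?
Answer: 49*I*sqrt(6)/6 ≈ 20.004*I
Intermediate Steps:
C(y, z) = sqrt(1 - y)
-49/C(7, 6) = -49/sqrt(1 - 1*7) = -49/sqrt(1 - 7) = -49*(-I*sqrt(6)/6) = -(-49)*I*sqrt(6)/6 = 49*I*sqrt(6)/6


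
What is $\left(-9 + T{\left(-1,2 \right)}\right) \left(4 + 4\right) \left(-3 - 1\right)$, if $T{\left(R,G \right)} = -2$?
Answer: $352$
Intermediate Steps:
$\left(-9 + T{\left(-1,2 \right)}\right) \left(4 + 4\right) \left(-3 - 1\right) = \left(-9 - 2\right) \left(4 + 4\right) \left(-3 - 1\right) = - 11 \cdot 8 \left(-4\right) = \left(-11\right) \left(-32\right) = 352$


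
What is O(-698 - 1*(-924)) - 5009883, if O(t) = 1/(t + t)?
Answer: -2264467115/452 ≈ -5.0099e+6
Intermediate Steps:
O(t) = 1/(2*t)
O(-698 - 1*(-924)) - 5009883 = 1/(2*(-698 - 1*(-924))) - 5009883 = 1/(2*(-698 + 924)) - 5009883 = (½)/226 - 5009883 = (½)*(1/226) - 5009883 = 1/452 - 5009883 = -2264467115/452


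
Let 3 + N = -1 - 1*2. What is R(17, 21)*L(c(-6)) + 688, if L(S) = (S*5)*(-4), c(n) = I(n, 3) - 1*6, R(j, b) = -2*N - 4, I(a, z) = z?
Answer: 1168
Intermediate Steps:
N = -6 (N = -3 + (-1 - 1*2) = -3 + (-1 - 2) = -3 - 3 = -6)
R(j, b) = 8 (R(j, b) = -2*(-6) - 4 = 12 - 4 = 8)
c(n) = -3 (c(n) = 3 - 1*6 = 3 - 6 = -3)
L(S) = -20*S (L(S) = (5*S)*(-4) = -20*S)
R(17, 21)*L(c(-6)) + 688 = 8*(-20*(-3)) + 688 = 8*60 + 688 = 480 + 688 = 1168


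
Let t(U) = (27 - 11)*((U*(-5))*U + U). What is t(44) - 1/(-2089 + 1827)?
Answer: -40394111/262 ≈ -1.5418e+5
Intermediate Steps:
t(U) = -80*U² + 16*U (t(U) = 16*((-5*U)*U + U) = 16*(-5*U² + U) = 16*(U - 5*U²) = -80*U² + 16*U)
t(44) - 1/(-2089 + 1827) = 16*44*(1 - 5*44) - 1/(-2089 + 1827) = 16*44*(1 - 220) - 1/(-262) = 16*44*(-219) - 1*(-1/262) = -154176 + 1/262 = -40394111/262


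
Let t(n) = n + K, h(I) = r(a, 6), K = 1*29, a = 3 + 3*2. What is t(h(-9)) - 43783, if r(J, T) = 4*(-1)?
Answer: -43758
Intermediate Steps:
a = 9 (a = 3 + 6 = 9)
K = 29
r(J, T) = -4
h(I) = -4
t(n) = 29 + n (t(n) = n + 29 = 29 + n)
t(h(-9)) - 43783 = (29 - 4) - 43783 = 25 - 43783 = -43758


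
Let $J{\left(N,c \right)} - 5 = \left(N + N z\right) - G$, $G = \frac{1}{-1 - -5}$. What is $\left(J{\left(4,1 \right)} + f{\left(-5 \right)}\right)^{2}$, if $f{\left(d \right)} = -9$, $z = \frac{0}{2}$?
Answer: $\frac{1}{16} \approx 0.0625$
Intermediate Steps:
$z = 0$ ($z = 0 \cdot \frac{1}{2} = 0$)
$G = \frac{1}{4}$ ($G = \frac{1}{-1 + 5} = \frac{1}{4} \approx 0.25$)
$J{\left(N,c \right)} = \frac{19}{4} + N$ ($J{\left(N,c \right)} = 5 - \left(\frac{1}{4} - N - N 0\right) = 5 + \left(\left(N + 0\right) - \frac{1}{4}\right) = 5 + \left(N - \frac{1}{4}\right) = 5 + \left(- \frac{1}{4} + N\right) = \frac{19}{4} + N$)
$\left(J{\left(4,1 \right)} + f{\left(-5 \right)}\right)^{2} = \left(\left(\frac{19}{4} + 4\right) - 9\right)^{2} = \left(\frac{35}{4} - 9\right)^{2} = \left(- \frac{1}{4}\right)^{2} = \frac{1}{16}$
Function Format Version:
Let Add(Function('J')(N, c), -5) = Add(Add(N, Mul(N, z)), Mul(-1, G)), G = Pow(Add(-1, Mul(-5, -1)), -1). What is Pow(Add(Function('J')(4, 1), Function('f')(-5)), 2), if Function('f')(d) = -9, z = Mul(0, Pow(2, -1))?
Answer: Rational(1, 16) ≈ 0.062500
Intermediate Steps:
z = 0 (z = Mul(0, Rational(1, 2)) = 0)
G = Rational(1, 4) (G = Pow(Add(-1, 5), -1) = Pow(4, -1) = Rational(1, 4) ≈ 0.25000)
Function('J')(N, c) = Add(Rational(19, 4), N) (Function('J')(N, c) = Add(5, Add(Add(N, Mul(N, 0)), Mul(-1, Rational(1, 4)))) = Add(5, Add(Add(N, 0), Rational(-1, 4))) = Add(5, Add(N, Rational(-1, 4))) = Add(5, Add(Rational(-1, 4), N)) = Add(Rational(19, 4), N))
Pow(Add(Function('J')(4, 1), Function('f')(-5)), 2) = Pow(Add(Add(Rational(19, 4), 4), -9), 2) = Pow(Add(Rational(35, 4), -9), 2) = Pow(Rational(-1, 4), 2) = Rational(1, 16)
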